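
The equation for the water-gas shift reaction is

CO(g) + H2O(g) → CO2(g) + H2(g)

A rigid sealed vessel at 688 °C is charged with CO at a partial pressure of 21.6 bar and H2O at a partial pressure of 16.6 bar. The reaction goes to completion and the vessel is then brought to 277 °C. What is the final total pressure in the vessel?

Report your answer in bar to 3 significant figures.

With V and T fixed, P_i ∝ n_i, so the mole ratios apply directly to partial pressures at 688 °C.
P(H2O) required for 21.6 bar of CO = (1/1) × 21.6 = 21.60 bar; available 16.6 bar, so H2O is limiting.
P(CO) remaining = 21.6 − (1/1) × 16.6 = 5.000 bar
P(gaseous products) = (1+1)/1 × 16.6 = 33.20 bar
P_total at 688 °C = 5.000 + 33.20 = 38.20 bar
Scaling to 277 °C: P = 38.20 × 550.15/961.15 = 21.87 bar

21.9 bar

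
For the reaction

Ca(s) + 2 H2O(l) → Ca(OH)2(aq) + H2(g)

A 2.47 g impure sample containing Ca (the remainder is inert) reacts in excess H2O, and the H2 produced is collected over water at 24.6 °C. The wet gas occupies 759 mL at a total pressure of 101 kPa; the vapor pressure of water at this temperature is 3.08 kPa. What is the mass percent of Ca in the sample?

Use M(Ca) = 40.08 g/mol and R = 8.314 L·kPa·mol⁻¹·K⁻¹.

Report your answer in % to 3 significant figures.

48.7 %

P(H2) = 101 − 3.08 = 97.92 kPa
n(H2) = PV/RT = (97.92 × 0.7590) / (8.314 × 297.75) = 0.03002 mol
n(Ca) = (1/1) × 0.03002 = 0.03002 mol
m(Ca) = 0.03002 × 40.08 = 1.203 g
%Ca = 1.203 / 2.47 × 100 = 48.70%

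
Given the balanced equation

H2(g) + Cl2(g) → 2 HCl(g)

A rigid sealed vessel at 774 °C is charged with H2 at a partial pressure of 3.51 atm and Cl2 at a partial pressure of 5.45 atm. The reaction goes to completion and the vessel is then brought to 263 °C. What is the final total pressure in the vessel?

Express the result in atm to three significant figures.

With V and T fixed, P_i ∝ n_i, so the mole ratios apply directly to partial pressures at 774 °C.
P(Cl2) required for 3.51 atm of H2 = (1/1) × 3.51 = 3.510 atm; available 5.45 atm, so H2 is limiting.
P(Cl2) remaining = 5.45 − (1/1) × 3.51 = 1.940 atm
P(gaseous products) = (2)/1 × 3.51 = 7.020 atm
P_total at 774 °C = 1.940 + 7.020 = 8.960 atm
Scaling to 263 °C: P = 8.960 × 536.15/1047.15 = 4.588 atm

4.59 atm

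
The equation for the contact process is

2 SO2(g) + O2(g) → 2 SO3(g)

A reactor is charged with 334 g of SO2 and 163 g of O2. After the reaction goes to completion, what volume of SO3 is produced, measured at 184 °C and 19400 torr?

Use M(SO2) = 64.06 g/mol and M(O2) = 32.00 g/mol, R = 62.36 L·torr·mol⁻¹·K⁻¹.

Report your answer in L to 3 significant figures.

7.66 L

n(SO2) = 334 / 64.06 = 5.214 mol
n(O2) = 163 / 32.00 = 5.094 mol
For 5.214 mol SO2, stoichiometry requires (1/2) × 5.214 = 2.607 mol O2; 5.094 mol is available, so SO2 is limiting.
n(SO3) = (2/2) × 5.214 = 5.214 mol
V(SO3) = nRT/P = 5.214 × 62.36 × 457.15 / 19400 = 7.662 L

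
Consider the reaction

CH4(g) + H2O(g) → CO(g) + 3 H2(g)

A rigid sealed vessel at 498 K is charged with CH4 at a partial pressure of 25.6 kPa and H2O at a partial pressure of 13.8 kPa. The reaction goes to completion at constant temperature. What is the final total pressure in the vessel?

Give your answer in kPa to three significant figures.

67.0 kPa

Because the vessel is rigid and T is held at 498 K, work the stoichiometry in partial pressures (P_i = n_iRT/V).
P(H2O) required for 25.6 kPa of CH4 = (1/1) × 25.6 = 25.60 kPa; available 13.8 kPa, so H2O is limiting.
P(CH4) remaining = 25.6 − (1/1) × 13.8 = 11.80 kPa
P(gaseous products) = (1+3)/1 × 13.8 = 55.20 kPa
P_total at 498 K = 11.80 + 55.20 = 67.00 kPa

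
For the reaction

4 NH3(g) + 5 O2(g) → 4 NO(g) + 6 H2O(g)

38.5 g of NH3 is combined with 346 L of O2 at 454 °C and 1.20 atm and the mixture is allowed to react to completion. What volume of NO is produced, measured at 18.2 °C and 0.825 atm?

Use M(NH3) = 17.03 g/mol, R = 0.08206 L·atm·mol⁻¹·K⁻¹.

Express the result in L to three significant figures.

65.5 L

n(NH3) = 38.5 / 17.03 = 2.261 mol
n(O2) = PV/RT = (1.20 × 346) / (0.08206 × 727.15) = 6.958 mol
For 2.261 mol NH3, stoichiometry requires (5/4) × 2.261 = 2.826 mol O2; 6.958 mol is available, so NH3 is limiting.
n(NO) = (4/4) × 2.261 = 2.261 mol
V(NO) = nRT/P = 2.261 × 0.08206 × 291.35 / 0.825 = 65.52 L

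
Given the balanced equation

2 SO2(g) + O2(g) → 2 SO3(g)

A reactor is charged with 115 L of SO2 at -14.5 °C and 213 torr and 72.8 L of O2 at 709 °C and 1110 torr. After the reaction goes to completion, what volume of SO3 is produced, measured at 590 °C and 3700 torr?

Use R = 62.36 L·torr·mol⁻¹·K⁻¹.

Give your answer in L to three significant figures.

22.1 L

n(SO2) = PV/RT = (213 × 115) / (62.36 × 258.65) = 1.519 mol
n(O2) = PV/RT = (1110 × 72.8) / (62.36 × 982.15) = 1.319 mol
For 1.519 mol SO2, stoichiometry requires (1/2) × 1.519 = 0.7595 mol O2; 1.319 mol is available, so SO2 is limiting.
n(SO3) = (2/2) × 1.519 = 1.519 mol
V(SO3) = nRT/P = 1.519 × 62.36 × 863.15 / 3700 = 22.10 L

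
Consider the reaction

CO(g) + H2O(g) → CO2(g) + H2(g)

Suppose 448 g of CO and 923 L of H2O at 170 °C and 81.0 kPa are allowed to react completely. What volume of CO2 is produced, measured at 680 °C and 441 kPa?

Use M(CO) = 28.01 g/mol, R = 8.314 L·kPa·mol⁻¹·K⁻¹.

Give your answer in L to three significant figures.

287 L

n(CO) = 448 / 28.01 = 15.99 mol
n(H2O) = PV/RT = (81.0 × 923) / (8.314 × 443.15) = 20.29 mol
For 15.99 mol CO, stoichiometry requires (1/1) × 15.99 = 15.99 mol H2O; 20.29 mol is available, so CO is limiting.
n(CO2) = (1/1) × 15.99 = 15.99 mol
V(CO2) = nRT/P = 15.99 × 8.314 × 953.15 / 441 = 287.3 L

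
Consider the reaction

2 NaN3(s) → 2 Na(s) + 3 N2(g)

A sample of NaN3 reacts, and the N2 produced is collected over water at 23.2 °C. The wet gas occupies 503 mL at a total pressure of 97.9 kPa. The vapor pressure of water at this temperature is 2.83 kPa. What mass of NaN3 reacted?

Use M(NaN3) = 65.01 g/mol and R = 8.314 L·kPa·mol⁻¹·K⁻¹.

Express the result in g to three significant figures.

0.841 g

P(N2) = 97.9 − 2.83 = 95.07 kPa
n(N2) = PV/RT = (95.07 × 0.5030) / (8.314 × 296.35) = 0.01941 mol
n(NaN3) = (2/3) × 0.01941 = 0.01294 mol
m(NaN3) = 0.01294 × 65.01 = 0.8412 g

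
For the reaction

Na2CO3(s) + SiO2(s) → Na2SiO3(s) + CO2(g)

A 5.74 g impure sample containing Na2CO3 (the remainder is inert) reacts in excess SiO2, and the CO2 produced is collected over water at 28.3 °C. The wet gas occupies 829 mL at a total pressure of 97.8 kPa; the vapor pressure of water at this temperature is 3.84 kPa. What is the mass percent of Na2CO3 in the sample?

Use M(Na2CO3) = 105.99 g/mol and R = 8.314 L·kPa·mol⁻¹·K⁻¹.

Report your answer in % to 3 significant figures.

P(CO2) = 97.8 − 3.84 = 93.96 kPa
n(CO2) = PV/RT = (93.96 × 0.8290) / (8.314 × 301.45) = 0.03108 mol
n(Na2CO3) = (1/1) × 0.03108 = 0.03108 mol
m(Na2CO3) = 0.03108 × 105.99 = 3.294 g
%Na2CO3 = 3.294 / 5.74 × 100 = 57.39%

57.4 %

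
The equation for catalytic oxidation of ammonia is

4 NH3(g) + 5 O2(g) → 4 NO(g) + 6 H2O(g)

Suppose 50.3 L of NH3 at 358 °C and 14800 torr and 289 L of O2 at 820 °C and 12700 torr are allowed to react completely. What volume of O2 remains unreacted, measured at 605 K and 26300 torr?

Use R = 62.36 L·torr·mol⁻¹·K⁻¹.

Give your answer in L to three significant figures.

43.3 L

n(NH3) = PV/RT = (14800 × 50.3) / (62.36 × 631.15) = 18.91 mol
n(O2) = PV/RT = (12700 × 289) / (62.36 × 1093.15) = 53.84 mol
For 18.91 mol NH3, stoichiometry requires (5/4) × 18.91 = 23.64 mol O2; 53.84 mol is available, so NH3 is limiting.
n(O2) consumed = (5/4) × 18.91 = 23.64 mol; remaining = 53.84 − 23.64 = 30.20 mol
V(O2) = nRT/P = 30.20 × 62.36 × 605 / 26300 = 43.32 L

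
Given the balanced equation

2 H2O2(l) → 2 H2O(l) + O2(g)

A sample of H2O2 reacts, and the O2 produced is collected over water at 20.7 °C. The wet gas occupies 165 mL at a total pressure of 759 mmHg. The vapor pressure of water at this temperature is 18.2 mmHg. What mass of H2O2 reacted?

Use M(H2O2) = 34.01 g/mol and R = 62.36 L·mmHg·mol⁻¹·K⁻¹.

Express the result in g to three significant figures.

0.454 g

P(O2) = 759 − 18.2 = 740.8 mmHg
n(O2) = PV/RT = (740.8 × 0.1650) / (62.36 × 293.85) = 0.006670 mol
n(H2O2) = (2/1) × 0.006670 = 0.01334 mol
m(H2O2) = 0.01334 × 34.01 = 0.4537 g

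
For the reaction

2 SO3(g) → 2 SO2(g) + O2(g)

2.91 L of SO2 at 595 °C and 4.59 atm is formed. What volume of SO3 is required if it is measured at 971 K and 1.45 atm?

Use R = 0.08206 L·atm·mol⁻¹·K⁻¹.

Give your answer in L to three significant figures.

n(SO2) = PV/RT = (4.59 × 2.91) / (0.08206 × 868.15) = 0.1875 mol
n(SO3) = (2/2) × 0.1875 = 0.1875 mol
V = nRT/P = 0.1875 × 0.08206 × 971 / 1.45 = 10.30 L

10.3 L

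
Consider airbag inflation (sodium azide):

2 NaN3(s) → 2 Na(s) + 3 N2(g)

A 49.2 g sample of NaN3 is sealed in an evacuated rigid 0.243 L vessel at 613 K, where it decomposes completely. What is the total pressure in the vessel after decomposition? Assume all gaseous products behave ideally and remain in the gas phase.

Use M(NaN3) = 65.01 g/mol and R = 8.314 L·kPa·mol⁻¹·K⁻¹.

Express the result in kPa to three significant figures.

n(NaN3) = 49.2 / 65.01 = 0.7568 mol
n(gas produced) = (3/2) × 0.7568 = 1.135 mol
P = nRT/V = 1.135 × 8.314 × 613 / 0.243 = 23800 kPa

23800 kPa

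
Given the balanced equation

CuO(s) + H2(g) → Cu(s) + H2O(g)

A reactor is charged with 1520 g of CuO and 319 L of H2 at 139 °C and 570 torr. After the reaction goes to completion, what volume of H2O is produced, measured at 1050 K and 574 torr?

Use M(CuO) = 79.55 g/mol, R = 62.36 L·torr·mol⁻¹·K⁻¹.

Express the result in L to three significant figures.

807 L

n(CuO) = 1520 / 79.55 = 19.11 mol
n(H2) = PV/RT = (570 × 319) / (62.36 × 412.15) = 7.075 mol
For 19.11 mol CuO, stoichiometry requires (1/1) × 19.11 = 19.11 mol H2; 7.075 mol is available, so H2 is limiting.
n(H2O) = (1/1) × 7.075 = 7.075 mol
V(H2O) = nRT/P = 7.075 × 62.36 × 1050 / 574 = 807.1 L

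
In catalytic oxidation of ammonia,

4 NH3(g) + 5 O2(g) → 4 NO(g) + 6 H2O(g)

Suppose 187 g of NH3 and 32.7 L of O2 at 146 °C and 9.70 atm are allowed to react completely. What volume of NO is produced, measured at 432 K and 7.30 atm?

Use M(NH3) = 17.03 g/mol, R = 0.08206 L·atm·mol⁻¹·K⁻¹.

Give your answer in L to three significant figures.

35.8 L

n(NH3) = 187 / 17.03 = 10.98 mol
n(O2) = PV/RT = (9.70 × 32.7) / (0.08206 × 419.15) = 9.222 mol
For 10.98 mol NH3, stoichiometry requires (5/4) × 10.98 = 13.73 mol O2; 9.222 mol is available, so O2 is limiting.
n(NO) = (4/5) × 9.222 = 7.378 mol
V(NO) = nRT/P = 7.378 × 0.08206 × 432 / 7.30 = 35.83 L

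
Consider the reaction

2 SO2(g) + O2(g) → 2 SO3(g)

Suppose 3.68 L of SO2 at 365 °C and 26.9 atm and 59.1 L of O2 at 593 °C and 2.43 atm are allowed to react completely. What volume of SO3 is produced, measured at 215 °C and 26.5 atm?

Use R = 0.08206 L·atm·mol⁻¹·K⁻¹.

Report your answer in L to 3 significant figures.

2.86 L

n(SO2) = PV/RT = (26.9 × 3.68) / (0.08206 × 638.15) = 1.890 mol
n(O2) = PV/RT = (2.43 × 59.1) / (0.08206 × 866.15) = 2.021 mol
For 1.890 mol SO2, stoichiometry requires (1/2) × 1.890 = 0.9450 mol O2; 2.021 mol is available, so SO2 is limiting.
n(SO3) = (2/2) × 1.890 = 1.890 mol
V(SO3) = nRT/P = 1.890 × 0.08206 × 488.15 / 26.5 = 2.857 L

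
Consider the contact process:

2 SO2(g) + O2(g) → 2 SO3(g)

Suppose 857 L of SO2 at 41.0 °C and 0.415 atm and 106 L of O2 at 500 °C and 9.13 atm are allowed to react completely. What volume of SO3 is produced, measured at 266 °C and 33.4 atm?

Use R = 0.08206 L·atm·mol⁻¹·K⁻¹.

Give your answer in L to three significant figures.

18.3 L

n(SO2) = PV/RT = (0.415 × 857) / (0.08206 × 314.15) = 13.80 mol
n(O2) = PV/RT = (9.13 × 106) / (0.08206 × 773.15) = 15.25 mol
For 13.80 mol SO2, stoichiometry requires (1/2) × 13.80 = 6.900 mol O2; 15.25 mol is available, so SO2 is limiting.
n(SO3) = (2/2) × 13.80 = 13.80 mol
V(SO3) = nRT/P = 13.80 × 0.08206 × 539.15 / 33.4 = 18.28 L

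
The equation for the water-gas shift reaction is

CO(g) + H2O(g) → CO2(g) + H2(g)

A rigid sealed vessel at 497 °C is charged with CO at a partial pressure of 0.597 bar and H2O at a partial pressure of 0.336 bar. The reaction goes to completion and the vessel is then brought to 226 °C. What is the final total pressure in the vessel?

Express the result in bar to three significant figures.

0.605 bar

With V and T fixed, P_i ∝ n_i, so the mole ratios apply directly to partial pressures at 497 °C.
P(H2O) required for 0.597 bar of CO = (1/1) × 0.597 = 0.5970 bar; available 0.336 bar, so H2O is limiting.
P(CO) remaining = 0.597 − (1/1) × 0.336 = 0.2610 bar
P(gaseous products) = (1+1)/1 × 0.336 = 0.6720 bar
P_total at 497 °C = 0.2610 + 0.6720 = 0.9330 bar
Scaling to 226 °C: P = 0.9330 × 499.15/770.15 = 0.6047 bar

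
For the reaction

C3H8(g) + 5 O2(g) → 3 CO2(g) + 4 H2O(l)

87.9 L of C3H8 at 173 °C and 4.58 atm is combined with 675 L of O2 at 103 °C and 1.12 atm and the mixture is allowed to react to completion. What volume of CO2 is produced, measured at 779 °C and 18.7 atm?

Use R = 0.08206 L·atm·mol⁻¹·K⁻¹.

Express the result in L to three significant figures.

n(C3H8) = PV/RT = (4.58 × 87.9) / (0.08206 × 446.15) = 11.00 mol
n(O2) = PV/RT = (1.12 × 675) / (0.08206 × 376.15) = 24.49 mol
For 11.00 mol C3H8, stoichiometry requires (5/1) × 11.00 = 55.00 mol O2; 24.49 mol is available, so O2 is limiting.
n(CO2) = (3/5) × 24.49 = 14.69 mol
V(CO2) = nRT/P = 14.69 × 0.08206 × 1052.15 / 18.7 = 67.82 L

67.8 L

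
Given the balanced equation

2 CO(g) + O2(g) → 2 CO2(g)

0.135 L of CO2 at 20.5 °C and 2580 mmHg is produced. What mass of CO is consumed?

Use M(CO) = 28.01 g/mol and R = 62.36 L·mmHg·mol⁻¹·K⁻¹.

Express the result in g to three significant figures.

n(CO2) = PV/RT = (2580 × 0.135) / (62.36 × 293.65) = 0.01902 mol
n(CO) = (2/2) × 0.01902 = 0.01902 mol
m(CO) = 0.01902 × 28.01 = 0.5328 g

0.533 g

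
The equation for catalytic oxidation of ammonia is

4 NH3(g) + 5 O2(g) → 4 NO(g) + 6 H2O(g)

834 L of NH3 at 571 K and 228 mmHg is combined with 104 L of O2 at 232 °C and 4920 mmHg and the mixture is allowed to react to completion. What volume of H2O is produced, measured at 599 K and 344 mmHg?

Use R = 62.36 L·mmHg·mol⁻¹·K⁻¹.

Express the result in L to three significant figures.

n(NH3) = PV/RT = (228 × 834) / (62.36 × 571) = 5.340 mol
n(O2) = PV/RT = (4920 × 104) / (62.36 × 505.15) = 16.24 mol
For 5.340 mol NH3, stoichiometry requires (5/4) × 5.340 = 6.675 mol O2; 16.24 mol is available, so NH3 is limiting.
n(H2O) = (6/4) × 5.340 = 8.010 mol
V(H2O) = nRT/P = 8.010 × 62.36 × 599 / 344 = 869.8 L

870 L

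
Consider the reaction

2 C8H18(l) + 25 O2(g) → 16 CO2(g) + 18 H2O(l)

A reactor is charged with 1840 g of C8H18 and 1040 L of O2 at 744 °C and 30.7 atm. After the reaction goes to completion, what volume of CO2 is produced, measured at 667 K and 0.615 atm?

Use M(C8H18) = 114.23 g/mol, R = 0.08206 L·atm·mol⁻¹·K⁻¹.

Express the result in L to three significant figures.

11500 L

n(C8H18) = 1840 / 114.23 = 16.11 mol
n(O2) = PV/RT = (30.7 × 1040) / (0.08206 × 1017.15) = 382.5 mol
For 16.11 mol C8H18, stoichiometry requires (25/2) × 16.11 = 201.4 mol O2; 382.5 mol is available, so C8H18 is limiting.
n(CO2) = (16/2) × 16.11 = 128.9 mol
V(CO2) = nRT/P = 128.9 × 0.08206 × 667 / 0.615 = 11470 L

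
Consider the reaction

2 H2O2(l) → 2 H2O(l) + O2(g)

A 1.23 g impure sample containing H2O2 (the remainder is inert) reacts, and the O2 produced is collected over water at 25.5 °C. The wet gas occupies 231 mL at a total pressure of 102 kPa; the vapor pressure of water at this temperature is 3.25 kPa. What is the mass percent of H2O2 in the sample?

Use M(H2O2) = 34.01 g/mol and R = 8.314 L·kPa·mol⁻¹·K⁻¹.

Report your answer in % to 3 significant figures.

P(O2) = 102 − 3.25 = 98.75 kPa
n(O2) = PV/RT = (98.75 × 0.2310) / (8.314 × 298.65) = 0.009187 mol
n(H2O2) = (2/1) × 0.009187 = 0.01837 mol
m(H2O2) = 0.01837 × 34.01 = 0.6248 g
%H2O2 = 0.6248 / 1.23 × 100 = 50.80%

50.8 %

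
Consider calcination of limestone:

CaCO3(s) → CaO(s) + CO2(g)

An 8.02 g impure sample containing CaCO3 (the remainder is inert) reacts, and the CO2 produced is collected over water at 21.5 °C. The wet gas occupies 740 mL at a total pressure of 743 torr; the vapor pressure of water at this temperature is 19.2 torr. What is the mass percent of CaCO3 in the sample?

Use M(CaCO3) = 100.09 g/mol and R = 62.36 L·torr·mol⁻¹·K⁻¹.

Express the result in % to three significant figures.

P(CO2) = 743 − 19.2 = 723.8 torr
n(CO2) = PV/RT = (723.8 × 0.7400) / (62.36 × 294.65) = 0.02915 mol
n(CaCO3) = (1/1) × 0.02915 = 0.02915 mol
m(CaCO3) = 0.02915 × 100.09 = 2.918 g
%CaCO3 = 2.918 / 8.02 × 100 = 36.38%

36.4 %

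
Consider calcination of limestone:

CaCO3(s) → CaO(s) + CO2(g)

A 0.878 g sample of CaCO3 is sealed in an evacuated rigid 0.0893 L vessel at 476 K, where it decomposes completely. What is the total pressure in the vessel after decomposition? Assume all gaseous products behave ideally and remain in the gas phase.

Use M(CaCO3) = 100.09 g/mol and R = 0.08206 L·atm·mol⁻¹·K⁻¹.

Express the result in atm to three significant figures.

3.84 atm

n(CaCO3) = 0.878 / 100.09 = 0.008772 mol
n(gas produced) = (1/1) × 0.008772 = 0.008772 mol
P = nRT/V = 0.008772 × 0.08206 × 476 / 0.0893 = 3.837 atm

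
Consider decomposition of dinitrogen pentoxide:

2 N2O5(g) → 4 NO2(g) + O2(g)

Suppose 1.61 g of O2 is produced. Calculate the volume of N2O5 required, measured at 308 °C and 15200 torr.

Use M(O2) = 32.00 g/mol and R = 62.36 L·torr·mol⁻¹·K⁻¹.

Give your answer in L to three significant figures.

n(O2) = 1.610 / 32.00 = 0.05031 mol
n(N2O5) = (2/1) × 0.05031 = 0.1006 mol
V = nRT/P = 0.1006 × 62.36 × 581.15 / 15200 = 0.2399 L

0.240 L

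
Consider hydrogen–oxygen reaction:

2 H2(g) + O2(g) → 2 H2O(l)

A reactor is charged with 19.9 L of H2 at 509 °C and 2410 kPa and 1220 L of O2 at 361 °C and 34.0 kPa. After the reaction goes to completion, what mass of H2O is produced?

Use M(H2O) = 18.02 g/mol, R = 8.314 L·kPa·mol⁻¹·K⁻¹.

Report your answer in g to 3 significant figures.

133 g

n(H2) = PV/RT = (2410 × 19.9) / (8.314 × 782.15) = 7.375 mol
n(O2) = PV/RT = (34.0 × 1220) / (8.314 × 634.15) = 7.867 mol
For 7.375 mol H2, stoichiometry requires (1/2) × 7.375 = 3.688 mol O2; 7.867 mol is available, so H2 is limiting.
n(H2O) = (2/2) × 7.375 = 7.375 mol
m(H2O) = 7.375 × 18.02 = 132.9 g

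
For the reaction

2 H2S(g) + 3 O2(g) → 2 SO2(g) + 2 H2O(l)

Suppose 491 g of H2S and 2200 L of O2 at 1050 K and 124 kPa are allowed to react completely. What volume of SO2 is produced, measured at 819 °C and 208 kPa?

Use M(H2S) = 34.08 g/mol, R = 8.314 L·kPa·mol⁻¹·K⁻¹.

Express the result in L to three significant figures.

n(H2S) = 491 / 34.08 = 14.41 mol
n(O2) = PV/RT = (124 × 2200) / (8.314 × 1050) = 31.25 mol
For 14.41 mol H2S, stoichiometry requires (3/2) × 14.41 = 21.62 mol O2; 31.25 mol is available, so H2S is limiting.
n(SO2) = (2/2) × 14.41 = 14.41 mol
V(SO2) = nRT/P = 14.41 × 8.314 × 1092.15 / 208 = 629.1 L

629 L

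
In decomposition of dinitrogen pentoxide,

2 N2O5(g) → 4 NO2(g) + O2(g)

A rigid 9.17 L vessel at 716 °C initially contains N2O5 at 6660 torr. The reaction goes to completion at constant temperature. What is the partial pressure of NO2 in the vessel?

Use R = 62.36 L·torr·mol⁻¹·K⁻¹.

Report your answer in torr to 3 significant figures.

n(N2O5)₀ = PV/RT = (6660 × 9.17) / (62.36 × 989.15) = 0.9901 mol
n(NO2) = (4/2) × 0.9901 = 1.980 mol
P(NO2) = nRT/V = 1.980 × 62.36 × 989.15 / 9.17 = 13320 torr

13300 torr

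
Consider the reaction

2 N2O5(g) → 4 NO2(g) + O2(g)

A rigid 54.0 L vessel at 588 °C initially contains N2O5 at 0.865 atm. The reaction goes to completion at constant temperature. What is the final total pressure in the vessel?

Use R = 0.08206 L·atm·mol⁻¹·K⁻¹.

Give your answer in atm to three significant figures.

2.16 atm

Since T and V are fixed, P_final/P_initial = n_final/n_initial = 5/2.
P_final = (5/2) × 0.865 = 2.163 atm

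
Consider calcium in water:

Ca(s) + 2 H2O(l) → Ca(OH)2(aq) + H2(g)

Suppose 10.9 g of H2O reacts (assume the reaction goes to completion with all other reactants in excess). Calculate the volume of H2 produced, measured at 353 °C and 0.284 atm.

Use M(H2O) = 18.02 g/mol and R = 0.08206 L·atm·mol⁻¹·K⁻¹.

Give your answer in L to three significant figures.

n(H2O) = 10.90 / 18.02 = 0.6049 mol
n(H2) = (1/2) × 0.6049 = 0.3024 mol
V = nRT/P = 0.3024 × 0.08206 × 626.15 / 0.284 = 54.71 L

54.7 L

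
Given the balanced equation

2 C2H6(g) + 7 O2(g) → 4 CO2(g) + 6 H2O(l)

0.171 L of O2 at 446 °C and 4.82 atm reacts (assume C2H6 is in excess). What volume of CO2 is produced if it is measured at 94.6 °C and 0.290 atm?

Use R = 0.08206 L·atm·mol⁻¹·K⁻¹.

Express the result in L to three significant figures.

0.831 L

n(O2) = PV/RT = (4.82 × 0.171) / (0.08206 × 719.15) = 0.01397 mol
n(CO2) = (4/7) × 0.01397 = 0.007983 mol
V = nRT/P = 0.007983 × 0.08206 × 367.75 / 0.290 = 0.8307 L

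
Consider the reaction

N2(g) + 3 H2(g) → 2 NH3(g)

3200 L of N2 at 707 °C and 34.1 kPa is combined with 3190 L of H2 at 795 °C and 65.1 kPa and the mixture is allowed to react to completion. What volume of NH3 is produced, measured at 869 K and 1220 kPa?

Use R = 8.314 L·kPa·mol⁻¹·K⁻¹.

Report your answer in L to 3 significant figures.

92.3 L

n(N2) = PV/RT = (34.1 × 3200) / (8.314 × 980.15) = 13.39 mol
n(H2) = PV/RT = (65.1 × 3190) / (8.314 × 1068.15) = 23.38 mol
For 13.39 mol N2, stoichiometry requires (3/1) × 13.39 = 40.17 mol H2; 23.38 mol is available, so H2 is limiting.
n(NH3) = (2/3) × 23.38 = 15.59 mol
V(NH3) = nRT/P = 15.59 × 8.314 × 869 / 1220 = 92.32 L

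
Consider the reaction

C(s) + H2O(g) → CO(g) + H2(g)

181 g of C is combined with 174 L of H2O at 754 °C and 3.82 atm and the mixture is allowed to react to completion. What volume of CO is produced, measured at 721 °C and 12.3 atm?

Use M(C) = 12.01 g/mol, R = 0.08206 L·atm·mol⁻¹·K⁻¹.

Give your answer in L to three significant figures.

n(C) = 181 / 12.01 = 15.07 mol
n(H2O) = PV/RT = (3.82 × 174) / (0.08206 × 1027.15) = 7.886 mol
For 15.07 mol C, stoichiometry requires (1/1) × 15.07 = 15.07 mol H2O; 7.886 mol is available, so H2O is limiting.
n(CO) = (1/1) × 7.886 = 7.886 mol
V(CO) = nRT/P = 7.886 × 0.08206 × 994.15 / 12.3 = 52.30 L

52.3 L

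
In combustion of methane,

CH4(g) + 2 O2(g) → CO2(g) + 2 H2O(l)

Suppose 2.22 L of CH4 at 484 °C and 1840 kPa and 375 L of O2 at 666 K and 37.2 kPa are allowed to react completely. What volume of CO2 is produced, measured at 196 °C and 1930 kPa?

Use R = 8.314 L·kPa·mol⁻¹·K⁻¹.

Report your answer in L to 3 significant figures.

n(CH4) = PV/RT = (1840 × 2.22) / (8.314 × 757.15) = 0.6489 mol
n(O2) = PV/RT = (37.2 × 375) / (8.314 × 666) = 2.519 mol
For 0.6489 mol CH4, stoichiometry requires (2/1) × 0.6489 = 1.298 mol O2; 2.519 mol is available, so CH4 is limiting.
n(CO2) = (1/1) × 0.6489 = 0.6489 mol
V(CO2) = nRT/P = 0.6489 × 8.314 × 469.15 / 1930 = 1.311 L

1.31 L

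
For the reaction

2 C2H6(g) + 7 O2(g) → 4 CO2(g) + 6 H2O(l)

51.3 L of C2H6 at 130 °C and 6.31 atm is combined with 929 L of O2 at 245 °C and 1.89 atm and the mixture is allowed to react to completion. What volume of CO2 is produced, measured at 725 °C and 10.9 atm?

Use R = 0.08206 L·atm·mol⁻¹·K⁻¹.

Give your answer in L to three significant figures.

n(C2H6) = PV/RT = (6.31 × 51.3) / (0.08206 × 403.15) = 9.785 mol
n(O2) = PV/RT = (1.89 × 929) / (0.08206 × 518.15) = 41.29 mol
For 9.785 mol C2H6, stoichiometry requires (7/2) × 9.785 = 34.25 mol O2; 41.29 mol is available, so C2H6 is limiting.
n(CO2) = (4/2) × 9.785 = 19.57 mol
V(CO2) = nRT/P = 19.57 × 0.08206 × 998.15 / 10.9 = 147.1 L

147 L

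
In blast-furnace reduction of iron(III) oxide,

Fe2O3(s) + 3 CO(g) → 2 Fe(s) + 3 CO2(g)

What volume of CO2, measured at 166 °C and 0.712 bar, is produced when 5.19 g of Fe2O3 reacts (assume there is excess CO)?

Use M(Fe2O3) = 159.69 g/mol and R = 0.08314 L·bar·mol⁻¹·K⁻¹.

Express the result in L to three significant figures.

5.00 L

n(Fe2O3) = 5.190 / 159.69 = 0.03250 mol
n(CO2) = (3/1) × 0.03250 = 0.09750 mol
V = nRT/P = 0.09750 × 0.08314 × 439.15 / 0.712 = 5.000 L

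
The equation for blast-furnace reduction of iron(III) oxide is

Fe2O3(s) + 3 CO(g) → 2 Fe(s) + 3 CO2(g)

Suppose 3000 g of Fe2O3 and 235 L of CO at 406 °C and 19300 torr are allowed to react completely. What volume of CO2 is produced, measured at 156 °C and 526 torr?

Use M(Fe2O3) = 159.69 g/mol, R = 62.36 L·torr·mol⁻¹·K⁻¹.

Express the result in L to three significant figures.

n(Fe2O3) = 3000 / 159.69 = 18.79 mol
n(CO) = PV/RT = (19300 × 235) / (62.36 × 679.15) = 107.1 mol
For 18.79 mol Fe2O3, stoichiometry requires (3/1) × 18.79 = 56.37 mol CO; 107.1 mol is available, so Fe2O3 is limiting.
n(CO2) = (3/1) × 18.79 = 56.37 mol
V(CO2) = nRT/P = 56.37 × 62.36 × 429.15 / 526 = 2868 L

2870 L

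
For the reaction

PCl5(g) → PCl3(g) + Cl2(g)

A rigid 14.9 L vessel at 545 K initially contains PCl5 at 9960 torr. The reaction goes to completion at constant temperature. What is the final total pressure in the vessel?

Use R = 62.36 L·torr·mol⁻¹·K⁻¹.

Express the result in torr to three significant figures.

Since T and V are fixed, P_final/P_initial = n_final/n_initial = 2/1.
P_final = (2/1) × 9960 = 19920 torr

19900 torr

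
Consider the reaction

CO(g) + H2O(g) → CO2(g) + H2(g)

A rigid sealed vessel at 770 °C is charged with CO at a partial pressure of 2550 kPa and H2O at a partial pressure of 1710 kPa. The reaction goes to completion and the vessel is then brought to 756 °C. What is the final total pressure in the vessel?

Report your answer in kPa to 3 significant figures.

4200 kPa

With V and T fixed, P_i ∝ n_i, so the mole ratios apply directly to partial pressures at 770 °C.
P(H2O) required for 2550 kPa of CO = (1/1) × 2550 = 2550 kPa; available 1710 kPa, so H2O is limiting.
P(CO) remaining = 2550 − (1/1) × 1710 = 840.0 kPa
P(gaseous products) = (1+1)/1 × 1710 = 3420 kPa
P_total at 770 °C = 840.0 + 3420 = 4260 kPa
Scaling to 756 °C: P = 4260 × 1029.15/1043.15 = 4203 kPa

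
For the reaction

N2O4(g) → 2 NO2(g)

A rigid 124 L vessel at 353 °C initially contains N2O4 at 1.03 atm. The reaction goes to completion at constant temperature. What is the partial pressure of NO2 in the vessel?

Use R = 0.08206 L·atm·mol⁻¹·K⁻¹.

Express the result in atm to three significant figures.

2.06 atm

n(N2O4)₀ = PV/RT = (1.03 × 124) / (0.08206 × 626.15) = 2.486 mol
n(NO2) = (2/1) × 2.486 = 4.972 mol
P(NO2) = nRT/V = 4.972 × 0.08206 × 626.15 / 124 = 2.060 atm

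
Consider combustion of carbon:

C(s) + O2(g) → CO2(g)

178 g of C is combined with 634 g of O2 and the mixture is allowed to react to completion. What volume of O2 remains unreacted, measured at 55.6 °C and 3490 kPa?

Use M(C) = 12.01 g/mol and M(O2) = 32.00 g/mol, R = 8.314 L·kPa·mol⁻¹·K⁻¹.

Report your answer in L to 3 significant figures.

3.91 L

n(C) = 178 / 12.01 = 14.82 mol
n(O2) = 634 / 32.00 = 19.81 mol
For 14.82 mol C, stoichiometry requires (1/1) × 14.82 = 14.82 mol O2; 19.81 mol is available, so C is limiting.
n(O2) consumed = (1/1) × 14.82 = 14.82 mol; remaining = 19.81 − 14.82 = 4.990 mol
V(O2) = nRT/P = 4.990 × 8.314 × 328.75 / 3490 = 3.908 L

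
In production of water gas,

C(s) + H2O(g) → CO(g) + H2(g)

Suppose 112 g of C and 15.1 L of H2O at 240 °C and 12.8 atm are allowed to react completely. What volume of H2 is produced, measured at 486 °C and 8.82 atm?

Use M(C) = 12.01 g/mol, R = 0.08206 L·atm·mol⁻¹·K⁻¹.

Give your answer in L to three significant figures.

32.4 L

n(C) = 112 / 12.01 = 9.326 mol
n(H2O) = PV/RT = (12.8 × 15.1) / (0.08206 × 513.15) = 4.590 mol
For 9.326 mol C, stoichiometry requires (1/1) × 9.326 = 9.326 mol H2O; 4.590 mol is available, so H2O is limiting.
n(H2) = (1/1) × 4.590 = 4.590 mol
V(H2) = nRT/P = 4.590 × 0.08206 × 759.15 / 8.82 = 32.42 L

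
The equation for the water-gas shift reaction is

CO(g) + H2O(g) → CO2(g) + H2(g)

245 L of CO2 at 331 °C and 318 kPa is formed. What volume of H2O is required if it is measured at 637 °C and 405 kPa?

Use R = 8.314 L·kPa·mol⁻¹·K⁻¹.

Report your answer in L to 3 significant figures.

290 L

n(CO2) = PV/RT = (318 × 245) / (8.314 × 604.15) = 15.51 mol
n(H2O) = (1/1) × 15.51 = 15.51 mol
V = nRT/P = 15.51 × 8.314 × 910.15 / 405 = 289.8 L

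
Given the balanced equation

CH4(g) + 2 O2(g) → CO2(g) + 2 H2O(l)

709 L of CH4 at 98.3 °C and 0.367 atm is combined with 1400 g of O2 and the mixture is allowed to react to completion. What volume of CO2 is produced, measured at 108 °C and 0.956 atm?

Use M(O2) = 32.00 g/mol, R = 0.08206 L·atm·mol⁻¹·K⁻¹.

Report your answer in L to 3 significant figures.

279 L

n(CH4) = PV/RT = (0.367 × 709) / (0.08206 × 371.45) = 8.537 mol
n(O2) = 1400 / 32.00 = 43.75 mol
For 8.537 mol CH4, stoichiometry requires (2/1) × 8.537 = 17.07 mol O2; 43.75 mol is available, so CH4 is limiting.
n(CO2) = (1/1) × 8.537 = 8.537 mol
V(CO2) = nRT/P = 8.537 × 0.08206 × 381.15 / 0.956 = 279.3 L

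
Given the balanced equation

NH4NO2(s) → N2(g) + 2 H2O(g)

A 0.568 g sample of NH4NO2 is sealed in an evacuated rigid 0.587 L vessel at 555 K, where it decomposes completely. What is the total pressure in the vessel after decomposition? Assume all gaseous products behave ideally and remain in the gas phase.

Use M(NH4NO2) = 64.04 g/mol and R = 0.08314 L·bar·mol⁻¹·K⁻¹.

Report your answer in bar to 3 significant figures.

2.09 bar

n(NH4NO2) = 0.568 / 64.04 = 0.008869 mol
n(gas produced) = (3/1) × 0.008869 = 0.02661 mol
P = nRT/V = 0.02661 × 0.08314 × 555 / 0.587 = 2.092 bar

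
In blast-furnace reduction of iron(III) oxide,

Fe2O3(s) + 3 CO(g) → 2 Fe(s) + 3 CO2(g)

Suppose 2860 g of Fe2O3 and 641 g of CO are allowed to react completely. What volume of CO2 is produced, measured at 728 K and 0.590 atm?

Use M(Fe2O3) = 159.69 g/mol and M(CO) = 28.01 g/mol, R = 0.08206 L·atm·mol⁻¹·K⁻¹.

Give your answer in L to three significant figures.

2320 L

n(Fe2O3) = 2860 / 159.69 = 17.91 mol
n(CO) = 641 / 28.01 = 22.88 mol
For 17.91 mol Fe2O3, stoichiometry requires (3/1) × 17.91 = 53.73 mol CO; 22.88 mol is available, so CO is limiting.
n(CO2) = (3/3) × 22.88 = 22.88 mol
V(CO2) = nRT/P = 22.88 × 0.08206 × 728 / 0.590 = 2317 L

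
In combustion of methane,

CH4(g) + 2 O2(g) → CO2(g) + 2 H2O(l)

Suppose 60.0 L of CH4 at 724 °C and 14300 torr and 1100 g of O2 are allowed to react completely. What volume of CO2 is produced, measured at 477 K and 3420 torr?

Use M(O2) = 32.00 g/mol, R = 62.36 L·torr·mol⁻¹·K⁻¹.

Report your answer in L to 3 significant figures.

120 L

n(CH4) = PV/RT = (14300 × 60.0) / (62.36 × 997.15) = 13.80 mol
n(O2) = 1100 / 32.00 = 34.38 mol
For 13.80 mol CH4, stoichiometry requires (2/1) × 13.80 = 27.60 mol O2; 34.38 mol is available, so CH4 is limiting.
n(CO2) = (1/1) × 13.80 = 13.80 mol
V(CO2) = nRT/P = 13.80 × 62.36 × 477 / 3420 = 120.0 L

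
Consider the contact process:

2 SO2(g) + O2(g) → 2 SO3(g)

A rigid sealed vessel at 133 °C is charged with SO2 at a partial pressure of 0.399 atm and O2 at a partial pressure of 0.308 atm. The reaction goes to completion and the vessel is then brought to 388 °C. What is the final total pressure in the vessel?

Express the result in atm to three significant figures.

0.826 atm

At constant V, partial pressures at 133 °C are proportional to moles, so apply stoichiometry directly to pressures.
P(O2) required for 0.399 atm of SO2 = (1/2) × 0.399 = 0.1995 atm; available 0.308 atm, so SO2 is limiting.
P(O2) remaining = 0.308 − (1/2) × 0.399 = 0.1085 atm
P(gaseous products) = (2)/2 × 0.399 = 0.3990 atm
P_total at 133 °C = 0.1085 + 0.3990 = 0.5075 atm
Scaling to 388 °C: P = 0.5075 × 661.15/406.15 = 0.8261 atm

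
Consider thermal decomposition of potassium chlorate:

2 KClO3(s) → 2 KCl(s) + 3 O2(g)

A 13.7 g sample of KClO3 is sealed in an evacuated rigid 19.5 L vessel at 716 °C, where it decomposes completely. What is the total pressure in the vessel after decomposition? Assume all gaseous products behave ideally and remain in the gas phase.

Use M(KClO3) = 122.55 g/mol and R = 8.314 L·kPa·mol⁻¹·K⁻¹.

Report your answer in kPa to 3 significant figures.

n(KClO3) = 13.7 / 122.55 = 0.1118 mol
n(gas produced) = (3/2) × 0.1118 = 0.1677 mol
P = nRT/V = 0.1677 × 8.314 × 989.15 / 19.5 = 70.72 kPa

70.7 kPa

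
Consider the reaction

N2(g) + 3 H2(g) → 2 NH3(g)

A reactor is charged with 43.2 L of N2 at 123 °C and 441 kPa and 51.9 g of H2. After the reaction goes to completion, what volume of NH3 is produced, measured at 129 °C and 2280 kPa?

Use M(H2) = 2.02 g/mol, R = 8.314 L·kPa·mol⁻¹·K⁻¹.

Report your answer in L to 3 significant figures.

n(N2) = PV/RT = (441 × 43.2) / (8.314 × 396.15) = 5.784 mol
n(H2) = 51.9 / 2.02 = 25.69 mol
For 5.784 mol N2, stoichiometry requires (3/1) × 5.784 = 17.35 mol H2; 25.69 mol is available, so N2 is limiting.
n(NH3) = (2/1) × 5.784 = 11.57 mol
V(NH3) = nRT/P = 11.57 × 8.314 × 402.15 / 2280 = 16.97 L

17.0 L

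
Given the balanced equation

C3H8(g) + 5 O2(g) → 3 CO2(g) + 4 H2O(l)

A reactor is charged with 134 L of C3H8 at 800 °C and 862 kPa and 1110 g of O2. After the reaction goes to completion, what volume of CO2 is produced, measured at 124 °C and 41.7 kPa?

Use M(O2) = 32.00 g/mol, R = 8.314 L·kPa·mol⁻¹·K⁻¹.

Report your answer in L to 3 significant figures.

n(C3H8) = PV/RT = (862 × 134) / (8.314 × 1073.15) = 12.95 mol
n(O2) = 1110 / 32.00 = 34.69 mol
For 12.95 mol C3H8, stoichiometry requires (5/1) × 12.95 = 64.75 mol O2; 34.69 mol is available, so O2 is limiting.
n(CO2) = (3/5) × 34.69 = 20.81 mol
V(CO2) = nRT/P = 20.81 × 8.314 × 397.15 / 41.7 = 1648 L

1650 L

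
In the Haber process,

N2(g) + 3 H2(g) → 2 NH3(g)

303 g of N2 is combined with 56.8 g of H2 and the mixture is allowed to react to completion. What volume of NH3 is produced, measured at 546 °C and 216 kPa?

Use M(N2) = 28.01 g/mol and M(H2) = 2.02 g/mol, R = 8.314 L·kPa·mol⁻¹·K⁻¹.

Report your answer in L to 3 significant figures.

591 L

n(N2) = 303 / 28.01 = 10.82 mol
n(H2) = 56.8 / 2.02 = 28.12 mol
For 10.82 mol N2, stoichiometry requires (3/1) × 10.82 = 32.46 mol H2; 28.12 mol is available, so H2 is limiting.
n(NH3) = (2/3) × 28.12 = 18.75 mol
V(NH3) = nRT/P = 18.75 × 8.314 × 819.15 / 216 = 591.2 L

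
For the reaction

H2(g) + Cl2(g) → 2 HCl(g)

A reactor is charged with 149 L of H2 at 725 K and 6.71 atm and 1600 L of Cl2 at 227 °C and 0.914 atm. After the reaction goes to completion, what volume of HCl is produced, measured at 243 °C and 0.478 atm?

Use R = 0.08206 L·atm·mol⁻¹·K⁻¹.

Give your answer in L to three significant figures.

2980 L

n(H2) = PV/RT = (6.71 × 149) / (0.08206 × 725) = 16.81 mol
n(Cl2) = PV/RT = (0.914 × 1600) / (0.08206 × 500.15) = 35.63 mol
For 16.81 mol H2, stoichiometry requires (1/1) × 16.81 = 16.81 mol Cl2; 35.63 mol is available, so H2 is limiting.
n(HCl) = (2/1) × 16.81 = 33.62 mol
V(HCl) = nRT/P = 33.62 × 0.08206 × 516.15 / 0.478 = 2979 L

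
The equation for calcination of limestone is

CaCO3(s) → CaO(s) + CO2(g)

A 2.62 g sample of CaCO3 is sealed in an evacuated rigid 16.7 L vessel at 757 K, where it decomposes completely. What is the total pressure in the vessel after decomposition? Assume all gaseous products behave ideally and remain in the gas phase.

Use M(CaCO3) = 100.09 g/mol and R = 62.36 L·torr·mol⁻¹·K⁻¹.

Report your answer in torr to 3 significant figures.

74.0 torr

n(CaCO3) = 2.62 / 100.09 = 0.02618 mol
n(gas produced) = (1/1) × 0.02618 = 0.02618 mol
P = nRT/V = 0.02618 × 62.36 × 757 / 16.7 = 74.00 torr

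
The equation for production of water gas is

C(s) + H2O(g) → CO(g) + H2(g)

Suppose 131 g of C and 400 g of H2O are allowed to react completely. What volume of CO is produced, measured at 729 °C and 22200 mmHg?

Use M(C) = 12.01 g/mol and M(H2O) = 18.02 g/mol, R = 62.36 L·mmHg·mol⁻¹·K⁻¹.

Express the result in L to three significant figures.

30.7 L

n(C) = 131 / 12.01 = 10.91 mol
n(H2O) = 400 / 18.02 = 22.20 mol
For 10.91 mol C, stoichiometry requires (1/1) × 10.91 = 10.91 mol H2O; 22.20 mol is available, so C is limiting.
n(CO) = (1/1) × 10.91 = 10.91 mol
V(CO) = nRT/P = 10.91 × 62.36 × 1002.15 / 22200 = 30.71 L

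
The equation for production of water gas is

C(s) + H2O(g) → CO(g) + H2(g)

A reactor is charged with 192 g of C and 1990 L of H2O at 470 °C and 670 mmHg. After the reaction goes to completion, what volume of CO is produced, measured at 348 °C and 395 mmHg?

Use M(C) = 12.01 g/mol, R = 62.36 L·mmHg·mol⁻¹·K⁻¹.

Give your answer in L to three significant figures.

n(C) = 192 / 12.01 = 15.99 mol
n(H2O) = PV/RT = (670 × 1990) / (62.36 × 743.15) = 28.77 mol
For 15.99 mol C, stoichiometry requires (1/1) × 15.99 = 15.99 mol H2O; 28.77 mol is available, so C is limiting.
n(CO) = (1/1) × 15.99 = 15.99 mol
V(CO) = nRT/P = 15.99 × 62.36 × 621.15 / 395 = 1568 L

1570 L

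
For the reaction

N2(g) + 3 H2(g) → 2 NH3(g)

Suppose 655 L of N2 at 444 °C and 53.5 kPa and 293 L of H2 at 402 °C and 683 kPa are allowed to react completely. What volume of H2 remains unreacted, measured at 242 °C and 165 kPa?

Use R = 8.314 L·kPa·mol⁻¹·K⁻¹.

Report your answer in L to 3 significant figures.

468 L

n(N2) = PV/RT = (53.5 × 655) / (8.314 × 717.15) = 5.877 mol
n(H2) = PV/RT = (683 × 293) / (8.314 × 675.15) = 35.65 mol
For 5.877 mol N2, stoichiometry requires (3/1) × 5.877 = 17.63 mol H2; 35.65 mol is available, so N2 is limiting.
n(H2) consumed = (3/1) × 5.877 = 17.63 mol; remaining = 35.65 − 17.63 = 18.02 mol
V(H2) = nRT/P = 18.02 × 8.314 × 515.15 / 165 = 467.8 L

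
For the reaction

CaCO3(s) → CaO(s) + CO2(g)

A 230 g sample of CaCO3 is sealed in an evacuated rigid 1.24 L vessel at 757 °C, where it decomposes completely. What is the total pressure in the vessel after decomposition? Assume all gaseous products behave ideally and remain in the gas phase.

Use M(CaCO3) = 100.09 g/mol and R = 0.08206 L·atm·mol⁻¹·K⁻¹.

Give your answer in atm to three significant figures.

157 atm

n(CaCO3) = 230 / 100.09 = 2.298 mol
n(gas produced) = (1/1) × 2.298 = 2.298 mol
P = nRT/V = 2.298 × 0.08206 × 1030.15 / 1.24 = 156.7 atm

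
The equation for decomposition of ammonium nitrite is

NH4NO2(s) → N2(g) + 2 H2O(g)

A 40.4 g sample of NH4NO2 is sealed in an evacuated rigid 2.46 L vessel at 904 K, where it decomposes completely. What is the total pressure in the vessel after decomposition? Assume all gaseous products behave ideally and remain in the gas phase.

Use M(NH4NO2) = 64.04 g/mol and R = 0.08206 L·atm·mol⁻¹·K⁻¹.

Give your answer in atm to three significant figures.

n(NH4NO2) = 40.4 / 64.04 = 0.6309 mol
n(gas produced) = (3/1) × 0.6309 = 1.893 mol
P = nRT/V = 1.893 × 0.08206 × 904 / 2.46 = 57.08 atm

57.1 atm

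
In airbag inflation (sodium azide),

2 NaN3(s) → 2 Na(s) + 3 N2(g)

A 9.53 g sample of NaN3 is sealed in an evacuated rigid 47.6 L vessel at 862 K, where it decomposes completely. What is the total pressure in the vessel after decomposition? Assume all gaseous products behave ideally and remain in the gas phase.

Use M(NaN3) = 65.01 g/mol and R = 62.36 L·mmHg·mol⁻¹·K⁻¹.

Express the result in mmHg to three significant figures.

n(NaN3) = 9.53 / 65.01 = 0.1466 mol
n(gas produced) = (3/2) × 0.1466 = 0.2199 mol
P = nRT/V = 0.2199 × 62.36 × 862 / 47.6 = 248.3 mmHg

248 mmHg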